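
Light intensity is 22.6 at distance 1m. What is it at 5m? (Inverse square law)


I₁d₁² = I₂d₂²
I₂ = I₁ × (d₁/d₂)²
= 22.6 × (1/5)²
= 22.6 × 1/25
= 22.6/25
= 0.9040

0.9040


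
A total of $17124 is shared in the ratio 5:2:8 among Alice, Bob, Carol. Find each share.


Total parts = 5 + 2 + 8 = 15
Alice: 17124 × 5/15 = 5708.00
Bob: 17124 × 2/15 = 2283.20
Carol: 17124 × 8/15 = 9132.80
= Alice: $5708.00, Bob: $2283.20, Carol: $9132.80

Alice: $5708.00, Bob: $2283.20, Carol: $9132.80


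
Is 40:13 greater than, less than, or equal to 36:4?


40/13 = 3.0769
36/4 = 9.0000
3.0769 < 9.0000, so 40:13 is less
= less than

less than


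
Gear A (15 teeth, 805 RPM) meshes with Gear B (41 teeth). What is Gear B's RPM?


Gear ratio = 15:41 = 15:41
RPM_B = RPM_A × (teeth_A / teeth_B)
= 805 × (15/41)
= 294.5 RPM

294.5 RPM


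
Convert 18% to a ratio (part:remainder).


18% means 18 parts out of 100; remainder = 82
Part : remainder = 18:82
GCD = 2
= 9:41

9:41


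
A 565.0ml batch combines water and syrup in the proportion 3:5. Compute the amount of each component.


Total parts = 3 + 5 = 8
water: 565.0 × 3/8 = 211.9ml
syrup: 565.0 × 5/8 = 353.1ml
= 211.9ml and 353.1ml

211.9ml and 353.1ml


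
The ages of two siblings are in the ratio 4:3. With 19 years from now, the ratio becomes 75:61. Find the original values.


Let A = 4k, B = 3k.
(4k + 19) / (3k + 19) = 75/61
Cross-multiply: 61(4k + 19) = 75(3k + 19)
244k + 1159 = 225k + 1425
244k - 225k = 1425 - 1159
19k = 266
k = 266/19 = 14
A = 4×14 = 56, B = 3×14 = 42
= A = 56, B = 42

A = 56, B = 42


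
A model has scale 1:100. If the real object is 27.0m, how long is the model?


Model size = real / scale
= 27.0 / 100
= 0.2700 m

0.2700 m


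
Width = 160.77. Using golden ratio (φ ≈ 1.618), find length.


φ = (1 + √5) / 2 ≈ 1.618
Length = width × φ = 160.77 × 1.618 = 260.12586
≈ 260.13

260.13


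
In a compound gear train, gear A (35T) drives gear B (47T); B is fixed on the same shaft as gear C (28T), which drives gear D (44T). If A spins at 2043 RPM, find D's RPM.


Stage 1: RPM_B = RPM_A × t_A/t_B = 2043 × 35/47 = 71505/47 ≈ 1521.38
B and C share a shaft → RPM_C = RPM_B
Stage 2: RPM_D = RPM_C × t_C/t_D = RPM_A × (t_A×t_C)/(t_B×t_D)
Overall ratio = (35×28)/(47×44) = 980/2068
RPM_D = 2043 × 980/2068 = 2002140/2068
≈ 968.15 RPM

968.15 RPM


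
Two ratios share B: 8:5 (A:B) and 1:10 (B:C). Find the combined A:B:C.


Match B: multiply A:B by 1 → 8:5
Multiply B:C by 5 → 5:50
Combined: 8:5:50
GCD = 1
= 8:5:50

8:5:50


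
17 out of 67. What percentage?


Percentage = (part / whole) × 100
= (17 / 67) × 100
≈ 25.37%

25.37%


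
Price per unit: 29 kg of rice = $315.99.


Unit rate = total / quantity
= 315.99 / 29
= $10.90 per unit

$10.90 per unit


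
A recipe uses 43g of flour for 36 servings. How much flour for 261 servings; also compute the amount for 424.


Direct proportion: y/x = constant
k = 43/36 ≈ 1.1944
y at x=261: k × 261 = 43 × 261 / 36 = 11223/36 = 311.75
y at x=424: k × 424 = 43 × 424 / 36 = 18232/36 ≈ 506.44
= 311.75 and 506.44

311.75 and 506.44


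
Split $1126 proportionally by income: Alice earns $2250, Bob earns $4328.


Total income = 2250 + 4328 = $6578
Alice: $1126 × 2250/6578 = $385.15
Bob: $1126 × 4328/6578 = $740.85
= Alice: $385.15, Bob: $740.85

Alice: $385.15, Bob: $740.85


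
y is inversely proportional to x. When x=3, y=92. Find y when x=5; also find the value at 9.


Inverse proportion: x × y = constant
k = 3 × 92 = 276
At x=5: k/5 = 55.20
At x=9: k/9 = 30.67
= 55.20 and 30.67

55.20 and 30.67


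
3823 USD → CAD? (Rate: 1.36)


Amount × rate = 3823 × 1.36
= 5199.28 CAD

5199.28 CAD


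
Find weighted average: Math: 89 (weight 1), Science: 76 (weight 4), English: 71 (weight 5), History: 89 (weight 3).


Numerator = 89×1 + 76×4 + 71×5 + 89×3
= 89 + 304 + 355 + 267
= 1015
Total weight = 13
Weighted avg = 1015/13
= 78.08

78.08


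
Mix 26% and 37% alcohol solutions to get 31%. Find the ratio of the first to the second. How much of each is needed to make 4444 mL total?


Let x parts of 26% mix with y parts of 37%.
26x + 37y = 31(x + y)
26x + 37y = 31x + 31y
x(26 - 31) = y(31 - 37)
x/y = (37 - 31)/(31 - 26) = 6/5
Simplify: 6:5
Total parts = 11; one part = 4444/11 = 404.00 mL
26% solution: 6×404.00 = 2424.00 mL
37% solution: 5×404.00 = 2020.00 mL
= ratio 6:5; 2424.00 mL and 2020.00 mL

ratio 6:5; 2424.00 mL and 2020.00 mL


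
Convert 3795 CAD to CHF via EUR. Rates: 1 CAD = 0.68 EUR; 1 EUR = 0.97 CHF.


Step 1: 3795 CAD × 0.68 = 2580.60 EUR
Step 2: 2580.60 EUR × 0.97 = 2503.18 CHF
Implied rate CAD→CHF = 0.68 × 0.97 = 0.6596
= 2503.18 CHF

2503.18 CHF


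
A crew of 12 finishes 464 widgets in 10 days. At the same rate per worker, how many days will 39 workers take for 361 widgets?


Days ∝ work / workers, so d₂ = d₁ × (m₁/m₂) × (w₂/w₁)
Workers factor (inverse): 12/39 ≈ 0.3077
Work factor (direct): 361/464 ≈ 0.7780
d₂ = 10 × 12/39 × 361/464 = (10 × 12 × 361) / (39 × 464) = 43320/18096
≈ 2.39 days

2.39 days


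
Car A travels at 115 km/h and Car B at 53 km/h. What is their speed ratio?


Ratio = 115:53
GCD = 1
Simplified = 115:53
Time ratio (same distance) = 53:115
Speed ratio = 115:53

115:53


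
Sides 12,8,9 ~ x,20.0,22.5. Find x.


Scale factor = 20.0/8 = 2.5
Missing side = 12 × 2.5
= 30.0

30.0


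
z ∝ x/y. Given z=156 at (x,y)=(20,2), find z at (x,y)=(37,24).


z = k·x/y
Solve for k using the known point: k = z·y/x = 156×2/20 = 312/20 = 15.6000
Now evaluate at x=37, y=24:
z = k × 37 / 24 = (312 × 37) / (20 × 24) = 11544/480
= 24.0500

24.0500


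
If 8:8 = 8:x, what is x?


Cross multiply: 8 × x = 8 × 8
8x = 64
x = 64 / 8
= 8.00

8.00


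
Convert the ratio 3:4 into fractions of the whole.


Total parts = 3 + 4 = 7
First part: 3/7 = 3/7
Second part: 4/7 = 4/7
= 3/7 and 4/7

3/7 and 4/7


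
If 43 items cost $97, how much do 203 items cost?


Direct proportion: y/x = constant
k = 97/43 ≈ 2.2558
y₂ = k × 203 = 97 × 203 / 43 = 19691/43
≈ 457.93

457.93


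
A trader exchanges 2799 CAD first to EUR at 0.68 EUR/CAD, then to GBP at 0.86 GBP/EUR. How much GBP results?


Step 1: 2799 CAD × 0.68 = 1903.32 EUR
Step 2: 1903.32 EUR × 0.86 = 1636.86 GBP
Implied rate CAD→GBP = 0.68 × 0.86 = 0.5848
= 1636.86 GBP

1636.86 GBP


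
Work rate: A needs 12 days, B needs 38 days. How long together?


Rate of A = 1/12 per day
Rate of B = 1/38 per day
Combined rate = 1/12 + 1/38 = 50/456 ≈ 0.1096 per day
Days = 1 / combined rate = 456/50
= 9.12 days

9.12 days


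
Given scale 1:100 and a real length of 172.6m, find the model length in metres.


Model size = real / scale
= 172.6 / 100
= 1.7260 m

1.7260 m


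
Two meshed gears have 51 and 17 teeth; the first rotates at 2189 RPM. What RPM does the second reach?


Gear ratio = 51:17 = 3:1
RPM_B = RPM_A × (teeth_A / teeth_B)
= 2189 × (51/17)
= 6567.0 RPM

6567.0 RPM


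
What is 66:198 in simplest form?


GCD(66, 198) = 66
66/66 : 198/66
= 1:3

1:3


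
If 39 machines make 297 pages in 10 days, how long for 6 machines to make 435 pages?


Days ∝ work / workers, so d₂ = d₁ × (m₁/m₂) × (w₂/w₁)
Workers factor (inverse): 39/6 = 6.5000
Work factor (direct): 435/297 ≈ 1.4646
d₂ = 10 × 39/6 × 435/297 = (10 × 39 × 435) / (6 × 297) = 169650/1782
≈ 95.20 days

95.20 days


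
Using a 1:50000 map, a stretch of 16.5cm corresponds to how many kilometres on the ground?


Real distance = map distance × scale
= 16.5cm × 50000
= 825000 cm = 8250.0 m
= 8.250 km

8.250 km


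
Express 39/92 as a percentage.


Percentage = (part / whole) × 100
= (39 / 92) × 100
≈ 42.39%

42.39%


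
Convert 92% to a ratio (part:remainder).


92% means 92 parts out of 100; remainder = 8
Part : remainder = 92:8
GCD = 4
= 23:2

23:2


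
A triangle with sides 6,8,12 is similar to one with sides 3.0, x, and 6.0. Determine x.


Scale factor = 3.0/6 = 0.5
Missing side = 8 × 0.5
= 4.0

4.0


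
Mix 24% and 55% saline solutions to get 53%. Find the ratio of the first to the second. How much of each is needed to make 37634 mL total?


Let x parts of 24% mix with y parts of 55%.
24x + 55y = 53(x + y)
24x + 55y = 53x + 53y
x(24 - 53) = y(53 - 55)
x/y = (55 - 53)/(53 - 24) = 2/29
Simplify: 2:29
Total parts = 31; one part = 37634/31 = 1214.00 mL
24% solution: 2×1214.00 = 2428.00 mL
55% solution: 29×1214.00 = 35206.00 mL
= ratio 2:29; 2428.00 mL and 35206.00 mL

ratio 2:29; 2428.00 mL and 35206.00 mL


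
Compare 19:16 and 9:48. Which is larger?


19/16 = 1.1875
9/48 = 0.1875
1.1875 > 0.1875, so 19:16 is greater
= 19:16

19:16


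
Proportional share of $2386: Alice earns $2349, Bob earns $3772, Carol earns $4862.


Total income = 2349 + 3772 + 4862 = $10983
Alice: $2386 × 2349/10983 = $510.31
Bob: $2386 × 3772/10983 = $819.45
Carol: $2386 × 4862/10983 = $1056.24
= Alice: $510.31, Bob: $819.45, Carol: $1056.24

Alice: $510.31, Bob: $819.45, Carol: $1056.24


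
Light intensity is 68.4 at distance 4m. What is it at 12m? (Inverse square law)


I₁d₁² = I₂d₂²
I₂ = I₁ × (d₁/d₂)²
= 68.4 × (4/12)²
= 68.4 × 16/144
= 1094.4/144
= 7.6000

7.6000


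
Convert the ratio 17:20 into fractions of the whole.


Total parts = 17 + 20 = 37
First part: 17/37 = 17/37
Second part: 20/37 = 20/37
= 17/37 and 20/37

17/37 and 20/37


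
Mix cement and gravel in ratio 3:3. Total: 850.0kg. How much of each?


Total parts = 3 + 3 = 6
cement: 850.0 × 3/6 = 425.0kg
gravel: 850.0 × 3/6 = 425.0kg
= 425.0kg and 425.0kg

425.0kg and 425.0kg


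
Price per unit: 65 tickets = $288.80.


Unit rate = total / quantity
= 288.80 / 65
= $4.44 per unit

$4.44 per unit


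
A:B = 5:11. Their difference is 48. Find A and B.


Let A = 5k, B = 11k.
11k - 5k = 48
6k = 48 → k = 48/6 = 8
A = 5×8 = 40, B = 11×8 = 88
= A = 40, B = 88

A = 40, B = 88


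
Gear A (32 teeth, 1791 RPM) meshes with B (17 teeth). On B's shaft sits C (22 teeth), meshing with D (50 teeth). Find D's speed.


Stage 1: RPM_B = RPM_A × t_A/t_B = 1791 × 32/17 = 57312/17 ≈ 3371.29
B and C share a shaft → RPM_C = RPM_B
Stage 2: RPM_D = RPM_C × t_C/t_D = RPM_A × (t_A×t_C)/(t_B×t_D)
Overall ratio = (32×22)/(17×50) = 704/850
RPM_D = 1791 × 704/850 = 1260864/850
≈ 1483.37 RPM

1483.37 RPM


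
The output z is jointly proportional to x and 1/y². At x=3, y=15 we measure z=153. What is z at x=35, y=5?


z = k·x/y²
Solve for k using the known point: k = z·y²/x = 153×225/3 = 34425/3 = 11475.0000
Now evaluate at x=35, y=5:
z = k × 35 / 25 = (34425 × 35) / (3 × 25) = 1204875/75
= 16065.0000

16065.0000


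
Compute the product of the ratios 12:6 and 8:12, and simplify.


Compound ratio = (12×8) : (6×12)
= 96:72
GCD = 24
= 4:3

4:3


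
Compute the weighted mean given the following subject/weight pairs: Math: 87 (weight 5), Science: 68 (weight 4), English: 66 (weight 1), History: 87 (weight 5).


Numerator = 87×5 + 68×4 + 66×1 + 87×5
= 435 + 272 + 66 + 435
= 1208
Total weight = 15
Weighted avg = 1208/15
= 80.53

80.53


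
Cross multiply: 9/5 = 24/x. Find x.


Cross multiply: 9 × x = 5 × 24
9x = 120
x = 120 / 9
= 13.33

13.33


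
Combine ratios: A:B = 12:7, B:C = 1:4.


Match B: multiply A:B by 1 → 12:7
Multiply B:C by 7 → 7:28
Combined: 12:7:28
GCD = 1
= 12:7:28

12:7:28


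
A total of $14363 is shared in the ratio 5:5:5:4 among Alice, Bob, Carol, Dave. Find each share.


Total parts = 5 + 5 + 5 + 4 = 19
Alice: 14363 × 5/19 = 3779.74
Bob: 14363 × 5/19 = 3779.74
Carol: 14363 × 5/19 = 3779.74
Dave: 14363 × 4/19 = 3023.79
= Alice: $3779.74, Bob: $3779.74, Carol: $3779.74, Dave: $3023.79

Alice: $3779.74, Bob: $3779.74, Carol: $3779.74, Dave: $3023.79


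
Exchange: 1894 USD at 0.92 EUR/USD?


Amount × rate = 1894 × 0.92
= 1742.48 EUR

1742.48 EUR


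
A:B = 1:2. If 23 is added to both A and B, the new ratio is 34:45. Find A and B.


Let A = 1k, B = 2k.
(1k + 23) / (2k + 23) = 34/45
Cross-multiply: 45(1k + 23) = 34(2k + 23)
45k + 1035 = 68k + 782
45k - 68k = 782 - 1035
-23k = -253
k = -253/-23 = 11
A = 1×11 = 11, B = 2×11 = 22
= A = 11, B = 22

A = 11, B = 22


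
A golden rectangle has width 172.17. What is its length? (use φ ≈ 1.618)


φ = (1 + √5) / 2 ≈ 1.618
Length = width × φ = 172.17 × 1.618 = 278.57106
≈ 278.57

278.57


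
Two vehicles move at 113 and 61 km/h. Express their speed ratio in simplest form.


Ratio = 113:61
GCD = 1
Simplified = 113:61
Time ratio (same distance) = 61:113
Speed ratio = 113:61

113:61


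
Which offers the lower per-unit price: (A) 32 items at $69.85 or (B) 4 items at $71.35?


Deal A: $69.85/32 = $2.1828/unit
Deal B: $71.35/4 = $17.8375/unit
A is cheaper per unit
= Deal A

Deal A


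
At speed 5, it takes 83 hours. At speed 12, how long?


Inverse proportion: x × y = constant
k = 5 × 83 = 415
y₂ = k / 12 = 415 / 12
= 34.58

34.58


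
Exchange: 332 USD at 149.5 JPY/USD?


Amount × rate = 332 × 149.5
= 49634.00 JPY

49634.00 JPY


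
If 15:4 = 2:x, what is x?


Cross multiply: 15 × x = 4 × 2
15x = 8
x = 8 / 15
= 0.53

0.53


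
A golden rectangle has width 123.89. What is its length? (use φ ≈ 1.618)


φ = (1 + √5) / 2 ≈ 1.618
Length = width × φ = 123.89 × 1.618 = 200.45402
≈ 200.45

200.45


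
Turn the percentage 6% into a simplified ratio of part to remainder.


6% means 6 parts out of 100; remainder = 94
Part : remainder = 6:94
GCD = 2
= 3:47

3:47


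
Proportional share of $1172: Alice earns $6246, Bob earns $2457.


Total income = 6246 + 2457 = $8703
Alice: $1172 × 6246/8703 = $841.13
Bob: $1172 × 2457/8703 = $330.87
= Alice: $841.13, Bob: $330.87

Alice: $841.13, Bob: $330.87


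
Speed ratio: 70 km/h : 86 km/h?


Ratio = 70:86
GCD = 2
Simplified = 35:43
Time ratio (same distance) = 43:35
Speed ratio = 35:43

35:43


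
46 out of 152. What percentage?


Percentage = (part / whole) × 100
= (46 / 152) × 100
≈ 30.26%

30.26%


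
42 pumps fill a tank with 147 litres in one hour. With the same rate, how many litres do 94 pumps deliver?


Direct proportion: y/x = constant
k = 147/42 = 3.5000
y₂ = k × 94 = 147 × 94 / 42 = 13818/42
= 329.00

329.00


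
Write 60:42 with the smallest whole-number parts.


GCD(60, 42) = 6
60/6 : 42/6
= 10:7

10:7


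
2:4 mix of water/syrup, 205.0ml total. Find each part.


Total parts = 2 + 4 = 6
water: 205.0 × 2/6 = 68.3ml
syrup: 205.0 × 4/6 = 136.7ml
= 68.3ml and 136.7ml

68.3ml and 136.7ml


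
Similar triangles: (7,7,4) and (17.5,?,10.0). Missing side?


Scale factor = 17.5/7 = 2.5
Missing side = 7 × 2.5
= 17.5

17.5


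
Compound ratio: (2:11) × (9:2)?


Compound ratio = (2×9) : (11×2)
= 18:22
GCD = 2
= 9:11

9:11


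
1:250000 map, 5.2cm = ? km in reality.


Real distance = map distance × scale
= 5.2cm × 250000
= 1300000 cm = 13000.0 m
= 13.000 km

13.000 km


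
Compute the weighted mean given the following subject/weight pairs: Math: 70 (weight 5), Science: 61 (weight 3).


Numerator = 70×5 + 61×3
= 350 + 183
= 533
Total weight = 8
Weighted avg = 533/8
= 66.63

66.63


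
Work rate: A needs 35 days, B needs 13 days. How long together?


Rate of A = 1/35 per day
Rate of B = 1/13 per day
Combined rate = 1/35 + 1/13 = 48/455 ≈ 0.1055 per day
Days = 1 / combined rate = 455/48
≈ 9.48 days

9.48 days


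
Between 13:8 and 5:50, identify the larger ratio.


13/8 = 1.6250
5/50 = 0.1000
1.6250 > 0.1000, so 13:8 is greater
= 13:8

13:8


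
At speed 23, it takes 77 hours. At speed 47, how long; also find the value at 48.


Inverse proportion: x × y = constant
k = 23 × 77 = 1771
At x=47: k/47 = 37.68
At x=48: k/48 = 36.90
= 37.68 and 36.90

37.68 and 36.90


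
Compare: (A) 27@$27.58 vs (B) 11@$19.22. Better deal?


Deal A: $27.58/27 = $1.0215/unit
Deal B: $19.22/11 = $1.7473/unit
A is cheaper per unit
= Deal A

Deal A


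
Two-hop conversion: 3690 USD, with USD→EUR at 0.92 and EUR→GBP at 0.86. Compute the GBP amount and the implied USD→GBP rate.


Step 1: 3690 USD × 0.92 = 3394.80 EUR
Step 2: 3394.80 EUR × 0.86 = 2919.53 GBP
Implied rate USD→GBP = 0.92 × 0.86 = 0.7912
= 2919.53 GBP; implied rate 0.7912 GBP/USD

2919.53 GBP; implied rate 0.7912 GBP/USD


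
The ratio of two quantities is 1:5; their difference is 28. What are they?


Let A = 1k, B = 5k.
5k - 1k = 28
4k = 28 → k = 28/4 = 7
A = 1×7 = 7, B = 5×7 = 35
= A = 7, B = 35

A = 7, B = 35


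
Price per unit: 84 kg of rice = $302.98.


Unit rate = total / quantity
= 302.98 / 84
= $3.61 per unit

$3.61 per unit


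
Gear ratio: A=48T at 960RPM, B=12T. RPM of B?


Gear ratio = 48:12 = 4:1
RPM_B = RPM_A × (teeth_A / teeth_B)
= 960 × (48/12)
= 3840.0 RPM

3840.0 RPM


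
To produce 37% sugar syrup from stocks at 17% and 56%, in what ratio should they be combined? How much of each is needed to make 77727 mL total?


Let x parts of 17% mix with y parts of 56%.
17x + 56y = 37(x + y)
17x + 56y = 37x + 37y
x(17 - 37) = y(37 - 56)
x/y = (56 - 37)/(37 - 17) = 19/20
Simplify: 19:20
Total parts = 39; one part = 77727/39 = 1993.00 mL
17% solution: 19×1993.00 = 37867.00 mL
56% solution: 20×1993.00 = 39860.00 mL
= ratio 19:20; 37867.00 mL and 39860.00 mL

ratio 19:20; 37867.00 mL and 39860.00 mL


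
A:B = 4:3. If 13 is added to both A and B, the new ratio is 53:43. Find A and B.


Let A = 4k, B = 3k.
(4k + 13) / (3k + 13) = 53/43
Cross-multiply: 43(4k + 13) = 53(3k + 13)
172k + 559 = 159k + 689
172k - 159k = 689 - 559
13k = 130
k = 130/13 = 10
A = 4×10 = 40, B = 3×10 = 30
= A = 40, B = 30

A = 40, B = 30


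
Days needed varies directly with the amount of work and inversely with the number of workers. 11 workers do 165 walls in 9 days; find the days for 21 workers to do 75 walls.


Days ∝ work / workers, so d₂ = d₁ × (m₁/m₂) × (w₂/w₁)
Workers factor (inverse): 11/21 ≈ 0.5238
Work factor (direct): 75/165 ≈ 0.4545
d₂ = 9 × 11/21 × 75/165 = (9 × 11 × 75) / (21 × 165) = 7425/3465
≈ 2.14 days

2.14 days


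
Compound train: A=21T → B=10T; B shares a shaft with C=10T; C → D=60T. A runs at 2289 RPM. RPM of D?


Stage 1: RPM_B = RPM_A × t_A/t_B = 2289 × 21/10 = 48069/10 = 4806.90
B and C share a shaft → RPM_C = RPM_B
Stage 2: RPM_D = RPM_C × t_C/t_D = RPM_A × (t_A×t_C)/(t_B×t_D)
Overall ratio = (21×10)/(10×60) = 210/600
RPM_D = 2289 × 210/600 = 480690/600
= 801.15 RPM

801.15 RPM


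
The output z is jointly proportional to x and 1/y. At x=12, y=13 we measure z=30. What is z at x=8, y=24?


z = k·x/y
Solve for k using the known point: k = z·y/x = 30×13/12 = 390/12 = 32.5000
Now evaluate at x=8, y=24:
z = k × 8 / 24 = (390 × 8) / (12 × 24) = 3120/288
≈ 10.8333

10.8333


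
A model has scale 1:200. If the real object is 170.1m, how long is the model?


Model size = real / scale
= 170.1 / 200
= 0.8505 m

0.8505 m


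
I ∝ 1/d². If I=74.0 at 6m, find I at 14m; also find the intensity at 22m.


I₁d₁² = I₂d₂²
I at 14m = 74.0 × (6/14)² = 74.0 × 36/196 = 2664/196 ≈ 13.5918
I at 22m = 74.0 × (6/22)² = 74.0 × 36/484 = 2664/484 ≈ 5.5041
= 13.5918 and 5.5041

13.5918 and 5.5041


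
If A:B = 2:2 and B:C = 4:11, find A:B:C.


Match B: multiply A:B by 4 → 8:8
Multiply B:C by 2 → 8:22
Combined: 8:8:22
GCD = 2
= 4:4:11

4:4:11


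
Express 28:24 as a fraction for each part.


Total parts = 28 + 24 = 52
First part: 28/52 = 7/13
Second part: 24/52 = 6/13
= 7/13 and 6/13

7/13 and 6/13


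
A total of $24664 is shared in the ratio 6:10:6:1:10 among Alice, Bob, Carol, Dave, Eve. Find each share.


Total parts = 6 + 10 + 6 + 1 + 10 = 33
Alice: 24664 × 6/33 = 4484.36
Bob: 24664 × 10/33 = 7473.94
Carol: 24664 × 6/33 = 4484.36
Dave: 24664 × 1/33 = 747.39
Eve: 24664 × 10/33 = 7473.94
= Alice: $4484.36, Bob: $7473.94, Carol: $4484.36, Dave: $747.39, Eve: $7473.94

Alice: $4484.36, Bob: $7473.94, Carol: $4484.36, Dave: $747.39, Eve: $7473.94


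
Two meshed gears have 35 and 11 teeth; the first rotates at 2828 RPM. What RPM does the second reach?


Gear ratio = 35:11 = 35:11
RPM_B = RPM_A × (teeth_A / teeth_B)
= 2828 × (35/11)
= 8998.2 RPM

8998.2 RPM


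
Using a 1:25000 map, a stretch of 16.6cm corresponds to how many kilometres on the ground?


Real distance = map distance × scale
= 16.6cm × 25000
= 415000 cm = 4150.0 m
= 4.150 km

4.150 km


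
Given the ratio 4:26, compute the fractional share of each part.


Total parts = 4 + 26 = 30
First part: 4/30 = 2/15
Second part: 26/30 = 13/15
= 2/15 and 13/15

2/15 and 13/15


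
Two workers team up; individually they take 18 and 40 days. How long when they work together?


Rate of A = 1/18 per day
Rate of B = 1/40 per day
Combined rate = 1/18 + 1/40 = 58/720 ≈ 0.0806 per day
Days = 1 / combined rate = 720/58
≈ 12.41 days

12.41 days


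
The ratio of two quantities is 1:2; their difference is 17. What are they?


Let A = 1k, B = 2k.
2k - 1k = 17
1k = 17 → k = 17/1 = 17
A = 1×17 = 17, B = 2×17 = 34
= A = 17, B = 34

A = 17, B = 34


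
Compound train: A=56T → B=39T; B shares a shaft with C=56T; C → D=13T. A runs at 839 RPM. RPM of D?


Stage 1: RPM_B = RPM_A × t_A/t_B = 839 × 56/39 = 46984/39 ≈ 1204.72
B and C share a shaft → RPM_C = RPM_B
Stage 2: RPM_D = RPM_C × t_C/t_D = RPM_A × (t_A×t_C)/(t_B×t_D)
Overall ratio = (56×56)/(39×13) = 3136/507
RPM_D = 839 × 3136/507 = 2631104/507
≈ 5189.55 RPM

5189.55 RPM


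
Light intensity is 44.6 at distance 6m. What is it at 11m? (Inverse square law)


I₁d₁² = I₂d₂²
I₂ = I₁ × (d₁/d₂)²
= 44.6 × (6/11)²
= 44.6 × 36/121
= 1605.6/121
≈ 13.2694

13.2694


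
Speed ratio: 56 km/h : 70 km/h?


Ratio = 56:70
GCD = 14
Simplified = 4:5
Time ratio (same distance) = 5:4
Speed ratio = 4:5

4:5


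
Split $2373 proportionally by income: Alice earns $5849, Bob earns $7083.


Total income = 5849 + 7083 = $12932
Alice: $2373 × 5849/12932 = $1073.28
Bob: $2373 × 7083/12932 = $1299.72
= Alice: $1073.28, Bob: $1299.72

Alice: $1073.28, Bob: $1299.72


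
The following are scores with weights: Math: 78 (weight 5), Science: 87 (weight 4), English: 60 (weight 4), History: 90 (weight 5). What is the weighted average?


Numerator = 78×5 + 87×4 + 60×4 + 90×5
= 390 + 348 + 240 + 450
= 1428
Total weight = 18
Weighted avg = 1428/18
= 79.33

79.33


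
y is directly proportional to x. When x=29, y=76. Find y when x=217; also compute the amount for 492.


Direct proportion: y/x = constant
k = 76/29 ≈ 2.6207
y at x=217: k × 217 = 76 × 217 / 29 = 16492/29 ≈ 568.69
y at x=492: k × 492 = 76 × 492 / 29 = 37392/29 ≈ 1289.38
= 568.69 and 1289.38

568.69 and 1289.38


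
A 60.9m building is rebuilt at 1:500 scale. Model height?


Model size = real / scale
= 60.9 / 500
= 0.1218 m

0.1218 m


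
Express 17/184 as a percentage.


Percentage = (part / whole) × 100
= (17 / 184) × 100
≈ 9.24%

9.24%


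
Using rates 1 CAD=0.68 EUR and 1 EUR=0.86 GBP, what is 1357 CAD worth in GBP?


Step 1: 1357 CAD × 0.68 = 922.76 EUR
Step 2: 922.76 EUR × 0.86 = 793.57 GBP
Implied rate CAD→GBP = 0.68 × 0.86 = 0.5848
= 793.57 GBP

793.57 GBP


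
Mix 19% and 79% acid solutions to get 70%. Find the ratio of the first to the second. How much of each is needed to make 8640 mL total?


Let x parts of 19% mix with y parts of 79%.
19x + 79y = 70(x + y)
19x + 79y = 70x + 70y
x(19 - 70) = y(70 - 79)
x/y = (79 - 70)/(70 - 19) = 9/51
Simplify: 3:17
Total parts = 20; one part = 8640/20 = 432.00 mL
19% solution: 3×432.00 = 1296.00 mL
79% solution: 17×432.00 = 7344.00 mL
= ratio 3:17; 1296.00 mL and 7344.00 mL

ratio 3:17; 1296.00 mL and 7344.00 mL


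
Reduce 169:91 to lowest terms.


GCD(169, 91) = 13
169/13 : 91/13
= 13:7

13:7


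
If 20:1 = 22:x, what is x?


Cross multiply: 20 × x = 1 × 22
20x = 22
x = 22 / 20
= 1.10

1.10


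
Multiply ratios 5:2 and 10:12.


Compound ratio = (5×10) : (2×12)
= 50:24
GCD = 2
= 25:12

25:12


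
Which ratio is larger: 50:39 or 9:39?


50/39 = 1.2821
9/39 = 0.2308
1.2821 > 0.2308, so 50:39 is greater
= 50:39

50:39


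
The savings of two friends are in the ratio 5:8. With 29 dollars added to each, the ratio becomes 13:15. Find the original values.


Let A = 5k, B = 8k.
(5k + 29) / (8k + 29) = 13/15
Cross-multiply: 15(5k + 29) = 13(8k + 29)
75k + 435 = 104k + 377
75k - 104k = 377 - 435
-29k = -58
k = -58/-29 = 2
A = 5×2 = 10, B = 8×2 = 16
= A = 10, B = 16

A = 10, B = 16


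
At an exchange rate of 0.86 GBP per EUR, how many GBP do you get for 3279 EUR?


Amount × rate = 3279 × 0.86
= 2819.94 GBP

2819.94 GBP


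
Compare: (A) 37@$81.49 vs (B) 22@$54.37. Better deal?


Deal A: $81.49/37 = $2.2024/unit
Deal B: $54.37/22 = $2.4714/unit
A is cheaper per unit
= Deal A

Deal A


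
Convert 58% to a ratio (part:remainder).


58% means 58 parts out of 100; remainder = 42
Part : remainder = 58:42
GCD = 2
= 29:21

29:21


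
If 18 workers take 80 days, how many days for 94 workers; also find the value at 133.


Inverse proportion: x × y = constant
k = 18 × 80 = 1440
At x=94: k/94 = 15.32
At x=133: k/133 = 10.83
= 15.32 and 10.83

15.32 and 10.83


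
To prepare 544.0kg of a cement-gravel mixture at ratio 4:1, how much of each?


Total parts = 4 + 1 = 5
cement: 544.0 × 4/5 = 435.2kg
gravel: 544.0 × 1/5 = 108.8kg
= 435.2kg and 108.8kg

435.2kg and 108.8kg


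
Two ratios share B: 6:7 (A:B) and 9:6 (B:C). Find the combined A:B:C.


Match B: multiply A:B by 9 → 54:63
Multiply B:C by 7 → 63:42
Combined: 54:63:42
GCD = 3
= 18:21:14

18:21:14


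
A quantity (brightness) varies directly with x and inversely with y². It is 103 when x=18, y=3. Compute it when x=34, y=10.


z = k·x/y²
Solve for k using the known point: k = z·y²/x = 103×9/18 = 927/18 = 51.5000
Now evaluate at x=34, y=10:
z = k × 34 / 100 = (927 × 34) / (18 × 100) = 31518/1800
= 17.5100

17.5100


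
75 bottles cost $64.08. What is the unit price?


Unit rate = total / quantity
= 64.08 / 75
= $0.85 per unit

$0.85 per unit


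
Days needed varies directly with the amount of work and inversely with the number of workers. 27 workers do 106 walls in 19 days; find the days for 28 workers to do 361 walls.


Days ∝ work / workers, so d₂ = d₁ × (m₁/m₂) × (w₂/w₁)
Workers factor (inverse): 27/28 ≈ 0.9643
Work factor (direct): 361/106 ≈ 3.4057
d₂ = 19 × 27/28 × 361/106 = (19 × 27 × 361) / (28 × 106) = 185193/2968
≈ 62.40 days

62.40 days


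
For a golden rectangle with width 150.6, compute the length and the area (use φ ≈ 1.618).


φ = (1 + √5) / 2 ≈ 1.618
Length = width × φ = 150.6 × 1.618 = 243.6708
≈ 243.67
Area = width × length = 150.6 × 243.6708 = 36696.82248 ≈ 36696.82
= Length: 243.67, Area: 36696.82

Length: 243.67, Area: 36696.82


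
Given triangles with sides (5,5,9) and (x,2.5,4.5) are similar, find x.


Scale factor = 2.5/5 = 0.5
Missing side = 5 × 0.5
= 2.5

2.5


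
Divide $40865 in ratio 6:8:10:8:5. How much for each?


Total parts = 6 + 8 + 10 + 8 + 5 = 37
Part 1: 40865 × 6/37 = 6626.76
Part 2: 40865 × 8/37 = 8835.68
Part 3: 40865 × 10/37 = 11044.59
Part 4: 40865 × 8/37 = 8835.68
Part 5: 40865 × 5/37 = 5522.30
= Part 1: $6626.76, Part 2: $8835.68, Part 3: $11044.59, Part 4: $8835.68, Part 5: $5522.30

Part 1: $6626.76, Part 2: $8835.68, Part 3: $11044.59, Part 4: $8835.68, Part 5: $5522.30


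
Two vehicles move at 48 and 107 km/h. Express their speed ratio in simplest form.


Ratio = 48:107
GCD = 1
Simplified = 48:107
Time ratio (same distance) = 107:48
Speed ratio = 48:107

48:107


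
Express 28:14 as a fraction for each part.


Total parts = 28 + 14 = 42
First part: 28/42 = 2/3
Second part: 14/42 = 1/3
= 2/3 and 1/3

2/3 and 1/3


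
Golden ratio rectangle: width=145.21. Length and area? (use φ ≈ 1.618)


φ = (1 + √5) / 2 ≈ 1.618
Length = width × φ = 145.21 × 1.618 = 234.94978
≈ 234.95
Area = width × length = 145.21 × 234.94978 = 34117.0575538 ≈ 34117.06
= Length: 234.95, Area: 34117.06

Length: 234.95, Area: 34117.06


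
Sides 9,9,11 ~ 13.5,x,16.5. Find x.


Scale factor = 13.5/9 = 1.5
Missing side = 9 × 1.5
= 13.5

13.5


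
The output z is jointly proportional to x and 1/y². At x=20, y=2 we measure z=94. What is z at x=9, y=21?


z = k·x/y²
Solve for k using the known point: k = z·y²/x = 94×4/20 = 376/20 = 18.8000
Now evaluate at x=9, y=21:
z = k × 9 / 441 = (376 × 9) / (20 × 441) = 3384/8820
≈ 0.3837

0.3837


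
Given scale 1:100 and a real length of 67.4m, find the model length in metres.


Model size = real / scale
= 67.4 / 100
= 0.6740 m

0.6740 m


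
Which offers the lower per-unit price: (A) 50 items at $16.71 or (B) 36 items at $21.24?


Deal A: $16.71/50 = $0.3342/unit
Deal B: $21.24/36 = $0.5900/unit
A is cheaper per unit
= Deal A

Deal A


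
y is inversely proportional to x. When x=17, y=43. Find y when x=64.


Inverse proportion: x × y = constant
k = 17 × 43 = 731
y₂ = k / 64 = 731 / 64
= 11.42

11.42


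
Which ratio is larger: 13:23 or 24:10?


13/23 = 0.5652
24/10 = 2.4000
0.5652 < 2.4000, so 13:23 is less
= 24:10

24:10


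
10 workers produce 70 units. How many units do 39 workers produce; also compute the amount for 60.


Direct proportion: y/x = constant
k = 70/10 = 7.0000
y at x=39: k × 39 = 70 × 39 / 10 = 2730/10 = 273.00
y at x=60: k × 60 = 70 × 60 / 10 = 4200/10 = 420.00
= 273.00 and 420.00

273.00 and 420.00


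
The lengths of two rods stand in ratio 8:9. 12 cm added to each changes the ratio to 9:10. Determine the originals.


Let A = 8k, B = 9k.
(8k + 12) / (9k + 12) = 9/10
Cross-multiply: 10(8k + 12) = 9(9k + 12)
80k + 120 = 81k + 108
80k - 81k = 108 - 120
-1k = -12
k = -12/-1 = 12
A = 8×12 = 96, B = 9×12 = 108
= A = 96, B = 108

A = 96, B = 108


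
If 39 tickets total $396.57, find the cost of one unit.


Unit rate = total / quantity
= 396.57 / 39
= $10.17 per unit

$10.17 per unit


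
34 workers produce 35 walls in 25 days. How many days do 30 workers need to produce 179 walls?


Days ∝ work / workers, so d₂ = d₁ × (m₁/m₂) × (w₂/w₁)
Workers factor (inverse): 34/30 ≈ 1.1333
Work factor (direct): 179/35 ≈ 5.1143
d₂ = 25 × 34/30 × 179/35 = (25 × 34 × 179) / (30 × 35) = 152150/1050
≈ 144.90 days

144.90 days


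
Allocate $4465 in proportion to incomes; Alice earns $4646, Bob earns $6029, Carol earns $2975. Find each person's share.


Total income = 4646 + 6029 + 2975 = $13650
Alice: $4465 × 4646/13650 = $1519.74
Bob: $4465 × 6029/13650 = $1972.12
Carol: $4465 × 2975/13650 = $973.14
= Alice: $1519.74, Bob: $1972.12, Carol: $973.14

Alice: $1519.74, Bob: $1972.12, Carol: $973.14


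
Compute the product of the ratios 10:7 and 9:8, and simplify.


Compound ratio = (10×9) : (7×8)
= 90:56
GCD = 2
= 45:28

45:28


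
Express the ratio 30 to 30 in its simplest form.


GCD(30, 30) = 30
30/30 : 30/30
= 1:1

1:1


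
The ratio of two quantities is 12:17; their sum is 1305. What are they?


Let A = 12k, B = 17k.
12k + 17k = 1305
29k = 1305 → k = 1305/29 = 45
A = 12×45 = 540, B = 17×45 = 765
= A = 540, B = 765

A = 540, B = 765


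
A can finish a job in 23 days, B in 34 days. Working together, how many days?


Rate of A = 1/23 per day
Rate of B = 1/34 per day
Combined rate = 1/23 + 1/34 = 57/782 ≈ 0.0729 per day
Days = 1 / combined rate = 782/57
≈ 13.72 days

13.72 days


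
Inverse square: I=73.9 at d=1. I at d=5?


I₁d₁² = I₂d₂²
I₂ = I₁ × (d₁/d₂)²
= 73.9 × (1/5)²
= 73.9 × 1/25
= 73.9/25
= 2.9560

2.9560


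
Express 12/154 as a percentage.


Percentage = (part / whole) × 100
= (12 / 154) × 100
≈ 7.79%

7.79%


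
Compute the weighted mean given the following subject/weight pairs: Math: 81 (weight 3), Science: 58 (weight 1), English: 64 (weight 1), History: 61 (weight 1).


Numerator = 81×3 + 58×1 + 64×1 + 61×1
= 243 + 58 + 64 + 61
= 426
Total weight = 6
Weighted avg = 426/6
= 71.00

71.00


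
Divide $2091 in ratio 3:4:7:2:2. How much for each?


Total parts = 3 + 4 + 7 + 2 + 2 = 18
Part 1: 2091 × 3/18 = 348.50
Part 2: 2091 × 4/18 = 464.67
Part 3: 2091 × 7/18 = 813.17
Part 4: 2091 × 2/18 = 232.33
Part 5: 2091 × 2/18 = 232.33
= Part 1: $348.50, Part 2: $464.67, Part 3: $813.17, Part 4: $232.33, Part 5: $232.33

Part 1: $348.50, Part 2: $464.67, Part 3: $813.17, Part 4: $232.33, Part 5: $232.33


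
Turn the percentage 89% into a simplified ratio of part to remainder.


89% means 89 parts out of 100; remainder = 11
Part : remainder = 89:11
GCD = 1
= 89:11

89:11


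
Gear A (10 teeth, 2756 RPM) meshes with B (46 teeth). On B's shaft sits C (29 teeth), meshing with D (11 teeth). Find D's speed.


Stage 1: RPM_B = RPM_A × t_A/t_B = 2756 × 10/46 = 27560/46 ≈ 599.13
B and C share a shaft → RPM_C = RPM_B
Stage 2: RPM_D = RPM_C × t_C/t_D = RPM_A × (t_A×t_C)/(t_B×t_D)
Overall ratio = (10×29)/(46×11) = 290/506
RPM_D = 2756 × 290/506 = 799240/506
≈ 1579.53 RPM

1579.53 RPM


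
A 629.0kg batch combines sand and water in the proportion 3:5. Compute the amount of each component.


Total parts = 3 + 5 = 8
sand: 629.0 × 3/8 = 235.9kg
water: 629.0 × 5/8 = 393.1kg
= 235.9kg and 393.1kg

235.9kg and 393.1kg


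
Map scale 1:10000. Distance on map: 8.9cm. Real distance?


Real distance = map distance × scale
= 8.9cm × 10000
= 89000 cm = 890.0 m
= 0.890 km

0.890 km


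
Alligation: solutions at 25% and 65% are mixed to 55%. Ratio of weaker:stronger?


Let x parts of 25% mix with y parts of 65%.
25x + 65y = 55(x + y)
25x + 65y = 55x + 55y
x(25 - 55) = y(55 - 65)
x/y = (65 - 55)/(55 - 25) = 10/30
Simplify: 1:3
= 1:3

1:3


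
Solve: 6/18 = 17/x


Cross multiply: 6 × x = 18 × 17
6x = 306
x = 306 / 6
= 51.00

51.00


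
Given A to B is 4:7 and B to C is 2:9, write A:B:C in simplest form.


Match B: multiply A:B by 2 → 8:14
Multiply B:C by 7 → 14:63
Combined: 8:14:63
GCD = 1
= 8:14:63

8:14:63


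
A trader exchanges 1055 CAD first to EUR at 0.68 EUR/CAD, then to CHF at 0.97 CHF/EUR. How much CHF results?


Step 1: 1055 CAD × 0.68 = 717.40 EUR
Step 2: 717.40 EUR × 0.97 = 695.88 CHF
Implied rate CAD→CHF = 0.68 × 0.97 = 0.6596
= 695.88 CHF

695.88 CHF


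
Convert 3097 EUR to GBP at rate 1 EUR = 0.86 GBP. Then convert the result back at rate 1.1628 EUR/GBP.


Amount × rate = 3097 × 0.86 = 2663.42 GBP
Round-trip: 2663.42 × 1.1628 = 3097.02 EUR
= 2663.42 GBP, then 3097.02 EUR

2663.42 GBP, then 3097.02 EUR


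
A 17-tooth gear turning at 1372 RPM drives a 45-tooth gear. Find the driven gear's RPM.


Gear ratio = 17:45 = 17:45
RPM_B = RPM_A × (teeth_A / teeth_B)
= 1372 × (17/45)
= 518.3 RPM

518.3 RPM


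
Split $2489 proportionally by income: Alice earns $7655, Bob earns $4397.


Total income = 7655 + 4397 = $12052
Alice: $2489 × 7655/12052 = $1580.92
Bob: $2489 × 4397/12052 = $908.08
= Alice: $1580.92, Bob: $908.08

Alice: $1580.92, Bob: $908.08


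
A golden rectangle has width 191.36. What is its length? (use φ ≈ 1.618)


φ = (1 + √5) / 2 ≈ 1.618
Length = width × φ = 191.36 × 1.618 = 309.62048
≈ 309.62

309.62


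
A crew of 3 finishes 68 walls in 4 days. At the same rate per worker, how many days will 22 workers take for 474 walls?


Days ∝ work / workers, so d₂ = d₁ × (m₁/m₂) × (w₂/w₁)
Workers factor (inverse): 3/22 ≈ 0.1364
Work factor (direct): 474/68 ≈ 6.9706
d₂ = 4 × 3/22 × 474/68 = (4 × 3 × 474) / (22 × 68) = 5688/1496
≈ 3.80 days

3.80 days


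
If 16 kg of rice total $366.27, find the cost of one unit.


Unit rate = total / quantity
= 366.27 / 16
= $22.89 per unit

$22.89 per unit


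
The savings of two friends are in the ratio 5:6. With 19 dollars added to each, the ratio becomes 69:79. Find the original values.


Let A = 5k, B = 6k.
(5k + 19) / (6k + 19) = 69/79
Cross-multiply: 79(5k + 19) = 69(6k + 19)
395k + 1501 = 414k + 1311
395k - 414k = 1311 - 1501
-19k = -190
k = -190/-19 = 10
A = 5×10 = 50, B = 6×10 = 60
= A = 50, B = 60

A = 50, B = 60


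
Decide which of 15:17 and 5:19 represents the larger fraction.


15/17 = 0.8824
5/19 = 0.2632
0.8824 > 0.2632, so 15:17 is greater
= 15:17

15:17


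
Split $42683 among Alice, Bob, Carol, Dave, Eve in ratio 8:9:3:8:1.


Total parts = 8 + 9 + 3 + 8 + 1 = 29
Alice: 42683 × 8/29 = 11774.62
Bob: 42683 × 9/29 = 13246.45
Carol: 42683 × 3/29 = 4415.48
Dave: 42683 × 8/29 = 11774.62
Eve: 42683 × 1/29 = 1471.83
= Alice: $11774.62, Bob: $13246.45, Carol: $4415.48, Dave: $11774.62, Eve: $1471.83

Alice: $11774.62, Bob: $13246.45, Carol: $4415.48, Dave: $11774.62, Eve: $1471.83


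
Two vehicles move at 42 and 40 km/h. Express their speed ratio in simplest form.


Ratio = 42:40
GCD = 2
Simplified = 21:20
Time ratio (same distance) = 20:21
Speed ratio = 21:20

21:20


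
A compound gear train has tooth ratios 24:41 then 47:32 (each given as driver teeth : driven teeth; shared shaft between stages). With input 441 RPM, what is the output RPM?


Stage 1: RPM_B = RPM_A × t_A/t_B = 441 × 24/41 = 10584/41 ≈ 258.15
B and C share a shaft → RPM_C = RPM_B
Stage 2: RPM_D = RPM_C × t_C/t_D = RPM_A × (t_A×t_C)/(t_B×t_D)
Overall ratio = (24×47)/(41×32) = 1128/1312
RPM_D = 441 × 1128/1312 = 497448/1312
≈ 379.15 RPM

379.15 RPM


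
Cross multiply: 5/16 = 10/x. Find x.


Cross multiply: 5 × x = 16 × 10
5x = 160
x = 160 / 5
= 32.00

32.00


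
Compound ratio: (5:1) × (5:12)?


Compound ratio = (5×5) : (1×12)
= 25:12
GCD = 1
= 25:12

25:12


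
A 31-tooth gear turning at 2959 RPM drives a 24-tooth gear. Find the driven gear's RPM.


Gear ratio = 31:24 = 31:24
RPM_B = RPM_A × (teeth_A / teeth_B)
= 2959 × (31/24)
= 3822.0 RPM

3822.0 RPM


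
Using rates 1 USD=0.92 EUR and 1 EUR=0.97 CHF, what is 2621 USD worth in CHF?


Step 1: 2621 USD × 0.92 = 2411.32 EUR
Step 2: 2411.32 EUR × 0.97 = 2338.98 CHF
Implied rate USD→CHF = 0.92 × 0.97 = 0.8924
= 2338.98 CHF

2338.98 CHF


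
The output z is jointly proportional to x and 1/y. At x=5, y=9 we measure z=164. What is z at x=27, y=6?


z = k·x/y
Solve for k using the known point: k = z·y/x = 164×9/5 = 1476/5 = 295.2000
Now evaluate at x=27, y=6:
z = k × 27 / 6 = (1476 × 27) / (5 × 6) = 39852/30
= 1328.4000

1328.4000


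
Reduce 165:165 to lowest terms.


GCD(165, 165) = 165
165/165 : 165/165
= 1:1

1:1


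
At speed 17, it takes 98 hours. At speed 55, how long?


Inverse proportion: x × y = constant
k = 17 × 98 = 1666
y₂ = k / 55 = 1666 / 55
= 30.29

30.29


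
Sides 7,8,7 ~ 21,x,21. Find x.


Scale factor = 21/7 = 3
Missing side = 8 × 3
= 24.0

24.0


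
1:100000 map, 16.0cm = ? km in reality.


Real distance = map distance × scale
= 16.0cm × 100000
= 1600000 cm = 16000.0 m
= 16.000 km

16.000 km


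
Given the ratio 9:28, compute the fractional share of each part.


Total parts = 9 + 28 = 37
First part: 9/37 = 9/37
Second part: 28/37 = 28/37
= 9/37 and 28/37

9/37 and 28/37


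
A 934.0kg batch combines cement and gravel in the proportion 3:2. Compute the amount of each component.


Total parts = 3 + 2 = 5
cement: 934.0 × 3/5 = 560.4kg
gravel: 934.0 × 2/5 = 373.6kg
= 560.4kg and 373.6kg

560.4kg and 373.6kg
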